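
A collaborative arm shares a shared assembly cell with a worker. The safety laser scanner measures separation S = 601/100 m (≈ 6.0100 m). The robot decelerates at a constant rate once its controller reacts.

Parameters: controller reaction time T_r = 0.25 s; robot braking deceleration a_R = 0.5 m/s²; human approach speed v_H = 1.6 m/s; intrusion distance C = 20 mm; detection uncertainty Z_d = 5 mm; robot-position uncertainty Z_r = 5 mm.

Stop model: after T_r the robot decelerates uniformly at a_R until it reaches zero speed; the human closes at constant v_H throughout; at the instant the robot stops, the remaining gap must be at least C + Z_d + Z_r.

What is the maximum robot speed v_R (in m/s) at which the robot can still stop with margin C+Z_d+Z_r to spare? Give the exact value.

quadratic (1)·v² + (69/20)·v + (-279/50) = 0
  disc = (69/20)² − 4·(1)·(-279/50) = 13689/400 ; √disc = 117/20
  v_R = (−(69/20) + 117/20) / (2·(1)) = 6/5 m/s
check:
T_s = v_R/a_R = (6/5)/(1/2) = 2.4000 s
reaction-phase robot travel = 1.2000·0.2500 = 0.3000 m
braking distance = 1.2000²/(2·0.5000) = 1.4400 m
human closes 1.6000·2.6500 = 4.2400 m
residual clearance needed = 0.0200+0.0050+0.0050 = 0.0300 m
sum ≈ 0.3000+1.4400+4.2400+0.0300 ≈ 6.0100 m = S ✓

v_R_max = 6/5 m/s = 1.2000 m/s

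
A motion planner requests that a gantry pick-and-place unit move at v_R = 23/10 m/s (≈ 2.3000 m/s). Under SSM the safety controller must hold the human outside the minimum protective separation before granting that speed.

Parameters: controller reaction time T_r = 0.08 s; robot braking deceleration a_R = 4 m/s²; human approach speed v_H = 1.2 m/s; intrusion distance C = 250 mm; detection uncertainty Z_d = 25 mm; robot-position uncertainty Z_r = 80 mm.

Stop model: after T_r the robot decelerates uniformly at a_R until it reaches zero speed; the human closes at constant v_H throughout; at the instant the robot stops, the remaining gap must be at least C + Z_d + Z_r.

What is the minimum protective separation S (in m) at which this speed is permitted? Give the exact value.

braking lasts T_s = (23/10)/4 = 0.5750 s
robot covers v_R·T_r = 2.3000·0.0800 = 0.1840 m before braking
robot covers 2.3000·0.5750 − ½·4.0000·0.5750² = 0.6613 m while stopping
human over T_r+T_s: 1.2000·(0.0800+0.5750) = 0.7860 m
C+Z_d+Z_r = 0.2500+0.0250+0.0800 = 0.3550 m
S_min ≈ 0.1840+0.6613+0.7860+0.3550  ⇒  S_min = 1589/800 m

S_min = 1589/800 m = 1.9863 m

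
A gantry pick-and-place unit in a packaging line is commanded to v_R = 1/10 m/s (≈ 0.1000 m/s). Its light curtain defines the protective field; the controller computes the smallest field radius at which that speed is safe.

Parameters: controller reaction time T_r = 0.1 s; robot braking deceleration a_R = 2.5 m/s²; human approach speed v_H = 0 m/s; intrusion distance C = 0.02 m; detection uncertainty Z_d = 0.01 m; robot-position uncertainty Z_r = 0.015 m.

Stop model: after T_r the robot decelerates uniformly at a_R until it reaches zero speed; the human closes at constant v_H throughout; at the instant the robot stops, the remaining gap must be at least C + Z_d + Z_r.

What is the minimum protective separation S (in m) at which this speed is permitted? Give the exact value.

S_min = 57/1000 m = 0.0570 m

braking lasts T_s = (1/10)/(5/2) = 0.0400 s
robot in T_r: 0.1000·0.1000 = 0.0100 m
robot covers 0.1000·0.0400 − ½·2.5000·0.0400² = 0.0020 m while stopping
human over T_r+T_s: 0.0000·(0.1000+0.0400) = 0.0000 m
residual clearance needed = 0.0200+0.0100+0.0150 = 0.0450 m
S_min ≈ 0.0100+0.0020+0.0000+0.0450  ⇒  S_min = 57/1000 m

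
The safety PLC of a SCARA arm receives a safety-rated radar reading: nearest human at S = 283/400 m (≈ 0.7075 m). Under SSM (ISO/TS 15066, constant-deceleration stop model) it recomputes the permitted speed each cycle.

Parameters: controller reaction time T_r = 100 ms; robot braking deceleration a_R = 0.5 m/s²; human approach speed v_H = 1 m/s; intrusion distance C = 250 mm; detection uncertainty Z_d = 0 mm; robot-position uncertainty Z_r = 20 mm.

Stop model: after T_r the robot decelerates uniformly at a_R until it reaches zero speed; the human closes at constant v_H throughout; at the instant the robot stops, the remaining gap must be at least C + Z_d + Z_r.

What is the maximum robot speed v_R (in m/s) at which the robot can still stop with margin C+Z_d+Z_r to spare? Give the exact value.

quadratic (1)·v² + (21/10)·v + (-27/80) = 0
  disc = (21/10)² − 4·(1)·(-27/80) = 144/25 ; √disc = 12/5
  v_R = (−(21/10) + 12/5) / (2·(1)) = 3/20 m/s
check:
braking lasts T_s = (3/20)/(1/2) = 0.3000 s
robot in T_r: 0.1500·0.1000 = 0.0150 m
robot covers 0.1500·0.3000 − ½·0.5000·0.3000² = 0.0225 m while stopping
human over T_r+T_s: 1.0000·(0.1000+0.3000) = 0.4000 m
residual clearance needed = 0.2500+0.0000+0.0200 = 0.2700 m
sum ≈ 0.0150+0.0225+0.4000+0.2700 ≈ 0.7075 m = S ✓

v_R_max = 3/20 m/s = 0.1500 m/s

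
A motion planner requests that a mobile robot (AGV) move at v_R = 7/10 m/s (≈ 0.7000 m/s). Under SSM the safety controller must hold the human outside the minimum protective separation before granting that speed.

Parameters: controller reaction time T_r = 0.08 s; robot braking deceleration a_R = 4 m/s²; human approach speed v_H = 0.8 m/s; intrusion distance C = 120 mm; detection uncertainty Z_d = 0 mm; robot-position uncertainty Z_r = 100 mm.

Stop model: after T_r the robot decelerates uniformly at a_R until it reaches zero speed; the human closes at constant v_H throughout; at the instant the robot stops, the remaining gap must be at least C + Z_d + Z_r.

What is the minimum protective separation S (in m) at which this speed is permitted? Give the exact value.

S_min = 433/800 m = 0.5413 m

T_s = v_R/a_R = (7/10)/4 = 0.1750 s
robot covers v_R·T_r = 0.7000·0.0800 = 0.0560 m before braking
robot under decel: 0.7000²/(2·4.0000) = 0.0612 m
human closes 0.8000·0.2550 = 0.2040 m
residual clearance needed = 0.1200+0.0000+0.1000 = 0.2200 m
S_min ≈ 0.0560+0.0612+0.2040+0.2200  ⇒  S_min = 433/800 m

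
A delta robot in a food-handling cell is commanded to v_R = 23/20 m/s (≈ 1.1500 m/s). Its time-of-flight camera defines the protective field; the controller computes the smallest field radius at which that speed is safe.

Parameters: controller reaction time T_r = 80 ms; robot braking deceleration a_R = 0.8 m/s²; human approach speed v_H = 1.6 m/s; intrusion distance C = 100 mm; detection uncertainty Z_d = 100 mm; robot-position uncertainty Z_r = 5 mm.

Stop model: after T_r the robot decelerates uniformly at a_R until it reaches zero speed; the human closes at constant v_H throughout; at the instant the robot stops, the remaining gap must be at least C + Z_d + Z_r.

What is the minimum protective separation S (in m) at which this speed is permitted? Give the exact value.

S_min = 2273/640 m = 3.5516 m

T_s = v_R/a_R = (23/20)/(4/5) = 1.4375 s
robot in T_r: 1.1500·0.0800 = 0.0920 m
robot covers 1.1500·1.4375 − ½·0.8000·1.4375² = 0.8266 m while stopping
person approaches 1.6000·(0.0800+1.4375) = 2.4280 m
residual clearance needed = 0.1000+0.1000+0.0050 = 0.2050 m
S_min ≈ 0.0920+0.8266+2.4280+0.2050  ⇒  S_min = 2273/640 m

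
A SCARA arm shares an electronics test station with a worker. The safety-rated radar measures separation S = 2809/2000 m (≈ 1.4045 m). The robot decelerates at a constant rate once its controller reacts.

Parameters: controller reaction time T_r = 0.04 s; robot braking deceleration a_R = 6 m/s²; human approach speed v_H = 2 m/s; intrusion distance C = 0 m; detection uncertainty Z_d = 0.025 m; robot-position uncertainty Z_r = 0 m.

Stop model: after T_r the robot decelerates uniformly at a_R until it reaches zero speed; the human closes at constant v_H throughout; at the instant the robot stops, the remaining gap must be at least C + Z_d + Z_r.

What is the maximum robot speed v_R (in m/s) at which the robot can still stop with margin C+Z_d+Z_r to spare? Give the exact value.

at the boundary: (1/12)·v² + (28/75)·v + (-2599/2000) = 0
  disc = (28/75)² − 4·(1/12)·(-2599/2000) = 51529/90000 ; √disc = 227/300
  v_R = (−(28/75) + 227/300) / (2·(1/12)) = 23/10 m/s
check:
stop time T_s = (23/10)/6 = 0.3833 s
reaction-phase robot travel = 2.3000·0.0400 = 0.0920 m
robot covers 2.3000·0.3833 − ½·6.0000·0.3833² = 0.4408 m while stopping
human closes 2.0000·0.4233 = 0.8467 m
residual clearance needed = 0.0000+0.0250+0.0000 = 0.0250 m
sum ≈ 0.0920+0.4408+0.8467+0.0250 ≈ 1.4045 m = S ✓

v_R_max = 23/10 m/s = 2.3000 m/s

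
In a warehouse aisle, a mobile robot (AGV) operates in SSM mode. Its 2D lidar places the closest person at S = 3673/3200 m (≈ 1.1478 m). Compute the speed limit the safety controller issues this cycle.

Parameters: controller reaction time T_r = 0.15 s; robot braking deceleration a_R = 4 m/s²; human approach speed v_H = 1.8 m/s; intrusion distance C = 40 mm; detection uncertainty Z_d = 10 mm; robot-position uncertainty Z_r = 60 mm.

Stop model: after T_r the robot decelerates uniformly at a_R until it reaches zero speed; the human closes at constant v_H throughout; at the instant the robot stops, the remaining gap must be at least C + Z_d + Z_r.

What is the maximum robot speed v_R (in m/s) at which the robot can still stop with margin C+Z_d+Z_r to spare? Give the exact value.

v_R_max = 21/20 m/s = 1.0500 m/s

collect terms ⇒ (1/8)·v_R² + (3/5)·v_R + (-2457/3200) = 0
  disc = (3/5)² − 4·(1/8)·(-2457/3200) = 4761/6400 ; √disc = 69/80
  v_R = (−(3/5) + 69/80) / (2·(1/8)) = 21/20 m/s
check:
braking lasts T_s = (21/20)/4 = 0.2625 s
robot in T_r: 1.0500·0.1500 = 0.1575 m
robot covers 1.0500·0.2625 − ½·4.0000·0.2625² = 0.1378 m while stopping
human over T_r+T_s: 1.8000·(0.1500+0.2625) = 0.7425 m
margins: 0.0400+0.0100+0.0600 = 0.1100 m
sum ≈ 0.1575+0.1378+0.7425+0.1100 ≈ 1.1478 m = S ✓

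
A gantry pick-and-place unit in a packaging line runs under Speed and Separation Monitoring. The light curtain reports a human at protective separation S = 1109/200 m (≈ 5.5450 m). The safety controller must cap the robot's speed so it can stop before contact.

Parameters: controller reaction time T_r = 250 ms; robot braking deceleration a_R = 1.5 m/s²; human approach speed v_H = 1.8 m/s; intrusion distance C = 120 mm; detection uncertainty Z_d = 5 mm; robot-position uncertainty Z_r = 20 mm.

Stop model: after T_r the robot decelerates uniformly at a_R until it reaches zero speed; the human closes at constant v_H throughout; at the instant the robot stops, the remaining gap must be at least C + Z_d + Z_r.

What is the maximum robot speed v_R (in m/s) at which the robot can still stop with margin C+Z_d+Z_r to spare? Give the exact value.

at the boundary: (1/3)·v² + (29/20)·v + (-99/20) = 0
  disc = (29/20)² − 4·(1/3)·(-99/20) = 3481/400 ; √disc = 59/20
  v_R = (−(29/20) + 59/20) / (2·(1/3)) = 9/4 m/s
check:
T_s = v_R/a_R = (9/4)/(3/2) = 1.5000 s
reaction-phase robot travel = 2.2500·0.2500 = 0.5625 m
robot covers 2.2500·1.5000 − ½·1.5000·1.5000² = 1.6875 m while stopping
human closes 1.8000·1.7500 = 3.1500 m
residual clearance needed = 0.1200+0.0050+0.0200 = 0.1450 m
sum ≈ 0.5625+1.6875+3.1500+0.1450 ≈ 5.5450 m = S ✓

v_R_max = 9/4 m/s = 2.2500 m/s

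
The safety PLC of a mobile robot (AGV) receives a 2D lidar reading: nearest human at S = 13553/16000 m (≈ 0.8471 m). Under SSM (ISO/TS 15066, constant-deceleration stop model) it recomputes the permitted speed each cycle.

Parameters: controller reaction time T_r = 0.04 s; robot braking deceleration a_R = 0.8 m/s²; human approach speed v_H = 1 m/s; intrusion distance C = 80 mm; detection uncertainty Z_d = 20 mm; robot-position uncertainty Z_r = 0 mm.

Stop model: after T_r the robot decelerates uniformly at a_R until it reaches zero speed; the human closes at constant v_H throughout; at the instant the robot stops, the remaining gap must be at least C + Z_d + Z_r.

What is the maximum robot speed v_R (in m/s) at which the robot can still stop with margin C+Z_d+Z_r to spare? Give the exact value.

quadratic (5/8)·v² + (129/100)·v + (-11313/16000) = 0
  disc = (129/100)² − 4·(5/8)·(-11313/16000) = 549081/160000 ; √disc = 741/400
  v_R = (−(129/100) + 741/400) / (2·(5/8)) = 9/20 m/s
check:
stop time T_s = (9/20)/(4/5) = 0.5625 s
reaction-phase robot travel = 0.4500·0.0400 = 0.0180 m
robot covers 0.4500·0.5625 − ½·0.8000·0.5625² = 0.1266 m while stopping
person approaches 1.0000·(0.0400+0.5625) = 0.6025 m
C+Z_d+Z_r = 0.0800+0.0200+0.0000 = 0.1000 m
sum ≈ 0.0180+0.1266+0.6025+0.1000 ≈ 0.8471 m = S ✓

v_R_max = 9/20 m/s = 0.4500 m/s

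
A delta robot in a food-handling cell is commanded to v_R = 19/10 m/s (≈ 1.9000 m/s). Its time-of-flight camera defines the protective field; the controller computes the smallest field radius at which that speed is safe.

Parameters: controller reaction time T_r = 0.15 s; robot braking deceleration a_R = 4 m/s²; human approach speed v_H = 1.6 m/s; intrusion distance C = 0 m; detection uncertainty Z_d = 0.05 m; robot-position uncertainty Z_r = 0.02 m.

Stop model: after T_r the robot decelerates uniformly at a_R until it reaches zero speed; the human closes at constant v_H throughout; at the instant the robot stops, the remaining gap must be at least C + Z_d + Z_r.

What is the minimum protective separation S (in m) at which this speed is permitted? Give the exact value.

S_min = 289/160 m = 1.8062 m

braking lasts T_s = (19/10)/4 = 0.4750 s
reaction-phase robot travel = 1.9000·0.1500 = 0.2850 m
robot under decel: 1.9000²/(2·4.0000) = 0.4512 m
human closes 1.6000·0.6250 = 1.0000 m
residual clearance needed = 0.0000+0.0500+0.0200 = 0.0700 m
S_min ≈ 0.2850+0.4512+1.0000+0.0700  ⇒  S_min = 289/160 m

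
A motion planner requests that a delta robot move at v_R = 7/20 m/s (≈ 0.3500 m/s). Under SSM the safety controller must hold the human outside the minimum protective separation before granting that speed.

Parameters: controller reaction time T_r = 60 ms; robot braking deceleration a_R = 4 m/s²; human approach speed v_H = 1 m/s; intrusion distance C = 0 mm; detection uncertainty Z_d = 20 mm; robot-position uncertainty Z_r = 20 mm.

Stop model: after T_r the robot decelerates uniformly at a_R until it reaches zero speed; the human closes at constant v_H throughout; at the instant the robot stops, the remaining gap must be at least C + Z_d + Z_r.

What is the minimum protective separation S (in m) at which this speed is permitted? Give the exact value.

stop time T_s = (7/20)/4 = 0.0875 s
reaction-phase robot travel = 0.3500·0.0600 = 0.0210 m
robot under decel: 0.3500²/(2·4.0000) = 0.0153 m
human over T_r+T_s: 1.0000·(0.0600+0.0875) = 0.1475 m
margins: 0.0000+0.0200+0.0200 = 0.0400 m
S_min ≈ 0.0210+0.0153+0.1475+0.0400  ⇒  S_min = 3581/16000 m

S_min = 3581/16000 m = 0.2238 m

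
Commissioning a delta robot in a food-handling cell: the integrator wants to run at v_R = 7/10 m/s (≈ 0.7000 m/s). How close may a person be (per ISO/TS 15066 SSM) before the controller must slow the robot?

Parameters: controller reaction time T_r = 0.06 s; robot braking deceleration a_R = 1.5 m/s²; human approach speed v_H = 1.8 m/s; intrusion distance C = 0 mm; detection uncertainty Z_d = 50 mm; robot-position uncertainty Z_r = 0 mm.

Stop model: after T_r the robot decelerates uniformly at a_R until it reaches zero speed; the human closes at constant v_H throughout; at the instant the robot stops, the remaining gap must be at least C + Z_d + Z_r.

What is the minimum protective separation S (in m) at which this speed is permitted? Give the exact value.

T_s = v_R/a_R = (7/10)/(3/2) = 0.4667 s
reaction-phase robot travel = 0.7000·0.0600 = 0.0420 m
robot under decel: 0.7000²/(2·1.5000) = 0.1633 m
human closes 1.8000·0.5267 = 0.9480 m
residual clearance needed = 0.0000+0.0500+0.0000 = 0.0500 m
S_min ≈ 0.0420+0.1633+0.9480+0.0500  ⇒  S_min = 361/300 m

S_min = 361/300 m = 1.2033 m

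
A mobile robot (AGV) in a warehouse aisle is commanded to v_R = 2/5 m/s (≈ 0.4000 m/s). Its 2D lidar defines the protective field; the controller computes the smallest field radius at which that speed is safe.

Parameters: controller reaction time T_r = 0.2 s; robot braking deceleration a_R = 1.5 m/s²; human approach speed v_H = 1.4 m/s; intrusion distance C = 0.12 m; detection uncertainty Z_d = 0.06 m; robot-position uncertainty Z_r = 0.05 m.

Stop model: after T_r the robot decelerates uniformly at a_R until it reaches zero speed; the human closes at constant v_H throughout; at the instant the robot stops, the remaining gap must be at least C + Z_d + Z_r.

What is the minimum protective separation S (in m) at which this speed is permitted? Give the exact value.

S_min = 61/60 m = 1.0167 m

stop time T_s = (2/5)/(3/2) = 0.2667 s
robot covers v_R·T_r = 0.4000·0.2000 = 0.0800 m before braking
braking distance = 0.4000²/(2·1.5000) = 0.0533 m
human over T_r+T_s: 1.4000·(0.2000+0.2667) = 0.6533 m
margins: 0.1200+0.0600+0.0500 = 0.2300 m
S_min ≈ 0.0800+0.0533+0.6533+0.2300  ⇒  S_min = 61/60 m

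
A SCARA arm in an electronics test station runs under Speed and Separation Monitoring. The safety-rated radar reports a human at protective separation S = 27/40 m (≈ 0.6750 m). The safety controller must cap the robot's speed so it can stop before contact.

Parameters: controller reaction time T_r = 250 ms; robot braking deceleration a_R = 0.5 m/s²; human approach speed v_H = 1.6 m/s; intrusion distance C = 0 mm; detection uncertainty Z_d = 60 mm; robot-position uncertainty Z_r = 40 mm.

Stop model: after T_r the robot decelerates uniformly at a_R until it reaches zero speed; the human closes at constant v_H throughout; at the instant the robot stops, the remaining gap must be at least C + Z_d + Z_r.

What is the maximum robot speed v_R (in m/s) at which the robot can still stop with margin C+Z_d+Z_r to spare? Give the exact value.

at the boundary: (1)·v² + (69/20)·v + (-7/40) = 0
  disc = (69/20)² − 4·(1)·(-7/40) = 5041/400 ; √disc = 71/20
  v_R = (−(69/20) + 71/20) / (2·(1)) = 1/20 m/s
check:
stop time T_s = (1/20)/(1/2) = 0.1000 s
reaction-phase robot travel = 0.0500·0.2500 = 0.0125 m
braking distance = 0.0500²/(2·0.5000) = 0.0025 m
person approaches 1.6000·(0.2500+0.1000) = 0.5600 m
margins: 0.0000+0.0600+0.0400 = 0.1000 m
sum ≈ 0.0125+0.0025+0.5600+0.1000 ≈ 0.6750 m = S ✓

v_R_max = 1/20 m/s = 0.0500 m/s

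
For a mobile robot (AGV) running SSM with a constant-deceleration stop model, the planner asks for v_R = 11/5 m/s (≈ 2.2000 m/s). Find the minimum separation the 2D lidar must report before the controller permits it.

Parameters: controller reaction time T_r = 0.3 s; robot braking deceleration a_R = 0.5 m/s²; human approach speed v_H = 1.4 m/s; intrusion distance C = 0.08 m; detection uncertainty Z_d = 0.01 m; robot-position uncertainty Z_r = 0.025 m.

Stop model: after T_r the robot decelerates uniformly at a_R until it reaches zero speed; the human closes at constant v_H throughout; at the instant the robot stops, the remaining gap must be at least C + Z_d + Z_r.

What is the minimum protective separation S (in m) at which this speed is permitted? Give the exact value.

S_min = 2439/200 m = 12.1950 m

braking lasts T_s = (11/5)/(1/2) = 4.4000 s
robot in T_r: 2.2000·0.3000 = 0.6600 m
braking distance = 2.2000²/(2·0.5000) = 4.8400 m
person approaches 1.4000·(0.3000+4.4000) = 6.5800 m
C+Z_d+Z_r = 0.0800+0.0100+0.0250 = 0.1150 m
S_min ≈ 0.6600+4.8400+6.5800+0.1150  ⇒  S_min = 2439/200 m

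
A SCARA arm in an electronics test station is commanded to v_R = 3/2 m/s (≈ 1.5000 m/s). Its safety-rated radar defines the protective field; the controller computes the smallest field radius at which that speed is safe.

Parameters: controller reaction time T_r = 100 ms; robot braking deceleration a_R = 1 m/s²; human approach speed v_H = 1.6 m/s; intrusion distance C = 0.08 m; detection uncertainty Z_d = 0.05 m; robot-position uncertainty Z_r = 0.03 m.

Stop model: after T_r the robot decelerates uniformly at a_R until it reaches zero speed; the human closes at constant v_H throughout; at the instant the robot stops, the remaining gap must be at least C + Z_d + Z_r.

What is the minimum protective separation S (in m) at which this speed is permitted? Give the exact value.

S_min = 799/200 m = 3.9950 m

T_s = v_R/a_R = (3/2)/1 = 1.5000 s
robot in T_r: 1.5000·0.1000 = 0.1500 m
robot covers 1.5000·1.5000 − ½·1.0000·1.5000² = 1.1250 m while stopping
person approaches 1.6000·(0.1000+1.5000) = 2.5600 m
residual clearance needed = 0.0800+0.0500+0.0300 = 0.1600 m
S_min ≈ 0.1500+1.1250+2.5600+0.1600  ⇒  S_min = 799/200 m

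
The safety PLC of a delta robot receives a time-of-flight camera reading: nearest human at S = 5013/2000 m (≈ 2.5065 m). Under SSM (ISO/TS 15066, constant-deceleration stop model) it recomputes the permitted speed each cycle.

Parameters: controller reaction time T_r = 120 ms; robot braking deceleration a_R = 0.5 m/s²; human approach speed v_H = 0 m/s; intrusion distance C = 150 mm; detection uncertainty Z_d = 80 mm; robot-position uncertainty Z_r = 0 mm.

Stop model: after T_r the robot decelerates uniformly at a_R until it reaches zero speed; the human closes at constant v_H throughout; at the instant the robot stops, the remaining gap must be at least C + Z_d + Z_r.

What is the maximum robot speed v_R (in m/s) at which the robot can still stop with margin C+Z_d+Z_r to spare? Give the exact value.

quadratic (1)·v² + (3/25)·v + (-4553/2000) = 0
  disc = (3/25)² − 4·(1)·(-4553/2000) = 22801/2500 ; √disc = 151/50
  v_R = (−(3/25) + 151/50) / (2·(1)) = 29/20 m/s
check:
braking lasts T_s = (29/20)/(1/2) = 2.9000 s
robot covers v_R·T_r = 1.4500·0.1200 = 0.1740 m before braking
braking distance = 1.4500²/(2·0.5000) = 2.1025 m
person approaches 0.0000·(0.1200+2.9000) = 0.0000 m
margins: 0.1500+0.0800+0.0000 = 0.2300 m
sum ≈ 0.1740+2.1025+0.0000+0.2300 ≈ 2.5065 m = S ✓

v_R_max = 29/20 m/s = 1.4500 m/s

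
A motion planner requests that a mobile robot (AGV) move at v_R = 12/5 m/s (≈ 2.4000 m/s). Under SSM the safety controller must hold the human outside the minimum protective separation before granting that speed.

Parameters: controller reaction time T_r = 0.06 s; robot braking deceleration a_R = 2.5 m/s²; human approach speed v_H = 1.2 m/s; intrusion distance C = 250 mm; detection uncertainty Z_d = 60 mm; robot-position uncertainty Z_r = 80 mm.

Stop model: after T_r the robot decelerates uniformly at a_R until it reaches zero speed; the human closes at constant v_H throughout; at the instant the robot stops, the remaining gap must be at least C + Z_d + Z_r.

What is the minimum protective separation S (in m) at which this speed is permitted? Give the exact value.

stop time T_s = (12/5)/(5/2) = 0.9600 s
reaction-phase robot travel = 2.4000·0.0600 = 0.1440 m
robot covers 2.4000·0.9600 − ½·2.5000·0.9600² = 1.1520 m while stopping
human closes 1.2000·1.0200 = 1.2240 m
residual clearance needed = 0.2500+0.0600+0.0800 = 0.3900 m
S_min ≈ 0.1440+1.1520+1.2240+0.3900  ⇒  S_min = 291/100 m

S_min = 291/100 m = 2.9100 m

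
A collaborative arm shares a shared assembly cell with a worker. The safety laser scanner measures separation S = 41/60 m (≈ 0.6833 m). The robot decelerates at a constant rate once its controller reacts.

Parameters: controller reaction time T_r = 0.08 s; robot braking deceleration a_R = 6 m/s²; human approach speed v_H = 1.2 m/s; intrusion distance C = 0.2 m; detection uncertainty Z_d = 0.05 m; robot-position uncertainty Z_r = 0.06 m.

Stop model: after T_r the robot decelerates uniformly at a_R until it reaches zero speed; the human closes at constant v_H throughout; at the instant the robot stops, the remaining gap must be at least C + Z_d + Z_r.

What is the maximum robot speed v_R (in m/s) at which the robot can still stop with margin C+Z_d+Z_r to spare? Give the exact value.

v_R_max = 4/5 m/s = 0.8000 m/s

at the boundary: (1/12)·v² + (7/25)·v + (-104/375) = 0
  disc = (7/25)² − 4·(1/12)·(-104/375) = 961/5625 ; √disc = 31/75
  v_R = (−(7/25) + 31/75) / (2·(1/12)) = 4/5 m/s
check:
stop time T_s = (4/5)/6 = 0.1333 s
robot in T_r: 0.8000·0.0800 = 0.0640 m
braking distance = 0.8000²/(2·6.0000) = 0.0533 m
person approaches 1.2000·(0.0800+0.1333) = 0.2560 m
margins: 0.2000+0.0500+0.0600 = 0.3100 m
sum ≈ 0.0640+0.0533+0.2560+0.3100 ≈ 0.6833 m = S ✓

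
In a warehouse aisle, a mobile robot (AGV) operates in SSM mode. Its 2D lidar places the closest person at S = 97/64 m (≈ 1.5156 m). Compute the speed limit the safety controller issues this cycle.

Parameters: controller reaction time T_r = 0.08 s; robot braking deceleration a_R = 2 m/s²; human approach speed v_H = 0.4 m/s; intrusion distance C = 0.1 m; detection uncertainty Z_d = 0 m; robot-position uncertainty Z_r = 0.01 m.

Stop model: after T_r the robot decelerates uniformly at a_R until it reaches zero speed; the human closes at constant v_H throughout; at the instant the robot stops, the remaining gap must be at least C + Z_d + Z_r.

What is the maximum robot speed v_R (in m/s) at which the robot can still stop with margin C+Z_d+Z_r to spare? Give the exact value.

quadratic (1/4)·v² + (7/25)·v + (-10989/8000) = 0
  disc = (7/25)² − 4·(1/4)·(-10989/8000) = 58081/40000 ; √disc = 241/200
  v_R = (−(7/25) + 241/200) / (2·(1/4)) = 37/20 m/s
check:
T_s = v_R/a_R = (37/20)/2 = 0.9250 s
robot covers v_R·T_r = 1.8500·0.0800 = 0.1480 m before braking
braking distance = 1.8500²/(2·2.0000) = 0.8556 m
person approaches 0.4000·(0.0800+0.9250) = 0.4020 m
residual clearance needed = 0.1000+0.0000+0.0100 = 0.1100 m
sum ≈ 0.1480+0.8556+0.4020+0.1100 ≈ 1.5156 m = S ✓

v_R_max = 37/20 m/s = 1.8500 m/s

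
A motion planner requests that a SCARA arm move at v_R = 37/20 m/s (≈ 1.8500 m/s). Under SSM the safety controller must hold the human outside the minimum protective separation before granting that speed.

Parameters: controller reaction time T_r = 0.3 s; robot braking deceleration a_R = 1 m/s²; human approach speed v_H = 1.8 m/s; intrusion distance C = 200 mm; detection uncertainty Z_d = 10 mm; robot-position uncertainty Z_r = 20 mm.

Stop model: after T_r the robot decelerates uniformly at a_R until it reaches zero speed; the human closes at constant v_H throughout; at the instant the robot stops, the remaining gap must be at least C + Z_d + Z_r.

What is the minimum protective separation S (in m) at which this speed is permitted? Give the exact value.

braking lasts T_s = (37/20)/1 = 1.8500 s
reaction-phase robot travel = 1.8500·0.3000 = 0.5550 m
robot under decel: 1.8500²/(2·1.0000) = 1.7112 m
human closes 1.8000·2.1500 = 3.8700 m
margins: 0.2000+0.0100+0.0200 = 0.2300 m
S_min ≈ 0.5550+1.7112+3.8700+0.2300  ⇒  S_min = 5093/800 m

S_min = 5093/800 m = 6.3662 m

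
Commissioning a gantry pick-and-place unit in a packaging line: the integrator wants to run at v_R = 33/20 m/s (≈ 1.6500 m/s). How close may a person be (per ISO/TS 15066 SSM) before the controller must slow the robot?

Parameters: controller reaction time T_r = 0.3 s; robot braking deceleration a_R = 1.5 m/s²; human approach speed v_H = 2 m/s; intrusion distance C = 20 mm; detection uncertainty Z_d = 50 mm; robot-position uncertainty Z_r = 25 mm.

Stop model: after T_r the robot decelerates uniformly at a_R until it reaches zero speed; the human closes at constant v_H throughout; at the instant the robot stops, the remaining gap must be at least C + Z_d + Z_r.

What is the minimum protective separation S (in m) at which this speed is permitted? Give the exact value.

stop time T_s = (33/20)/(3/2) = 1.1000 s
robot covers v_R·T_r = 1.6500·0.3000 = 0.4950 m before braking
robot covers 1.6500·1.1000 − ½·1.5000·1.1000² = 0.9075 m while stopping
person approaches 2.0000·(0.3000+1.1000) = 2.8000 m
margins: 0.0200+0.0500+0.0250 = 0.0950 m
S_min ≈ 0.4950+0.9075+2.8000+0.0950  ⇒  S_min = 1719/400 m

S_min = 1719/400 m = 4.2975 m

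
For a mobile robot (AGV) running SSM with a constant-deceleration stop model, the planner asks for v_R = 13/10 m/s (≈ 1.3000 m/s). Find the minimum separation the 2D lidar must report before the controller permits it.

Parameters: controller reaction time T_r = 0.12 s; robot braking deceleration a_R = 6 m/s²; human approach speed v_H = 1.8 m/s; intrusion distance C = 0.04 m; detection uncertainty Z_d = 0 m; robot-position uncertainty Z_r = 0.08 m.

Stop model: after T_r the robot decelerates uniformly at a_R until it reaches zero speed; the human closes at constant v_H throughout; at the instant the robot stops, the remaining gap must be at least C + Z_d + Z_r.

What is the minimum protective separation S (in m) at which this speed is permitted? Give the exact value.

S_min = 6137/6000 m = 1.0228 m

braking lasts T_s = (13/10)/6 = 0.2167 s
robot in T_r: 1.3000·0.1200 = 0.1560 m
robot covers 1.3000·0.2167 − ½·6.0000·0.2167² = 0.1408 m while stopping
human closes 1.8000·0.3367 = 0.6060 m
C+Z_d+Z_r = 0.0400+0.0000+0.0800 = 0.1200 m
S_min ≈ 0.1560+0.1408+0.6060+0.1200  ⇒  S_min = 6137/6000 m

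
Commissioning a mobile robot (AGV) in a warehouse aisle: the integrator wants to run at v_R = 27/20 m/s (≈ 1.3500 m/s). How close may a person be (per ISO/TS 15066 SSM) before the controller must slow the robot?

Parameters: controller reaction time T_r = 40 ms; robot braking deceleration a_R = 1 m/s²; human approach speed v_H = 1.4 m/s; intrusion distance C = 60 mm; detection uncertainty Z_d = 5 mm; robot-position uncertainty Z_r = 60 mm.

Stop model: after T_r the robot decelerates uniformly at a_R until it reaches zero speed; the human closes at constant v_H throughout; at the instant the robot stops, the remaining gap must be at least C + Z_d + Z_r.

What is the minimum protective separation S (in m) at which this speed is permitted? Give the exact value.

S_min = 2429/800 m = 3.0362 m

braking lasts T_s = (27/20)/1 = 1.3500 s
robot covers v_R·T_r = 1.3500·0.0400 = 0.0540 m before braking
robot covers 1.3500·1.3500 − ½·1.0000·1.3500² = 0.9113 m while stopping
human closes 1.4000·1.3900 = 1.9460 m
margins: 0.0600+0.0050+0.0600 = 0.1250 m
S_min ≈ 0.0540+0.9113+1.9460+0.1250  ⇒  S_min = 2429/800 m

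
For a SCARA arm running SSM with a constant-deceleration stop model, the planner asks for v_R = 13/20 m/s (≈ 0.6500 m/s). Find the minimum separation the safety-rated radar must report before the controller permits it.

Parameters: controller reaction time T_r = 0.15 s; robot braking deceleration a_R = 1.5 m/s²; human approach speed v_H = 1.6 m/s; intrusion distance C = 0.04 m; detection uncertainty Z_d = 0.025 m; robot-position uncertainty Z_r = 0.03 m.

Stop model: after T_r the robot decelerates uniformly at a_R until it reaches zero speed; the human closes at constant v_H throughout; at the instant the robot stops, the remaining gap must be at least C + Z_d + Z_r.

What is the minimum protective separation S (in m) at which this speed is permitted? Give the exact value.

S_min = 19/15 m = 1.2667 m

T_s = v_R/a_R = (13/20)/(3/2) = 0.4333 s
robot covers v_R·T_r = 0.6500·0.1500 = 0.0975 m before braking
braking distance = 0.6500²/(2·1.5000) = 0.1408 m
human closes 1.6000·0.5833 = 0.9333 m
residual clearance needed = 0.0400+0.0250+0.0300 = 0.0950 m
S_min ≈ 0.0975+0.1408+0.9333+0.0950  ⇒  S_min = 19/15 m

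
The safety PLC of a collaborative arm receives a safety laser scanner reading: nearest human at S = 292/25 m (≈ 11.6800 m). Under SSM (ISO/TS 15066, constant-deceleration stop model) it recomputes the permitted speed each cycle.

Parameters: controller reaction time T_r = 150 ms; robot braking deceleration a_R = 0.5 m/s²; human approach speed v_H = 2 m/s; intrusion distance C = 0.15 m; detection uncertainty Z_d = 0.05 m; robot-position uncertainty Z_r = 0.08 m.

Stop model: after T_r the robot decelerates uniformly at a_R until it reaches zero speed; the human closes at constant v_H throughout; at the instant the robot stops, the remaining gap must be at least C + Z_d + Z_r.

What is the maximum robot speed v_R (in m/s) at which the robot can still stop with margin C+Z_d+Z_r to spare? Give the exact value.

v_R_max = 37/20 m/s = 1.8500 m/s

quadratic (1)·v² + (83/20)·v + (-111/10) = 0
  disc = (83/20)² − 4·(1)·(-111/10) = 24649/400 ; √disc = 157/20
  v_R = (−(83/20) + 157/20) / (2·(1)) = 37/20 m/s
check:
braking lasts T_s = (37/20)/(1/2) = 3.7000 s
robot covers v_R·T_r = 1.8500·0.1500 = 0.2775 m before braking
robot under decel: 1.8500²/(2·0.5000) = 3.4225 m
human over T_r+T_s: 2.0000·(0.1500+3.7000) = 7.7000 m
residual clearance needed = 0.1500+0.0500+0.0800 = 0.2800 m
sum ≈ 0.2775+3.4225+7.7000+0.2800 ≈ 11.6800 m = S ✓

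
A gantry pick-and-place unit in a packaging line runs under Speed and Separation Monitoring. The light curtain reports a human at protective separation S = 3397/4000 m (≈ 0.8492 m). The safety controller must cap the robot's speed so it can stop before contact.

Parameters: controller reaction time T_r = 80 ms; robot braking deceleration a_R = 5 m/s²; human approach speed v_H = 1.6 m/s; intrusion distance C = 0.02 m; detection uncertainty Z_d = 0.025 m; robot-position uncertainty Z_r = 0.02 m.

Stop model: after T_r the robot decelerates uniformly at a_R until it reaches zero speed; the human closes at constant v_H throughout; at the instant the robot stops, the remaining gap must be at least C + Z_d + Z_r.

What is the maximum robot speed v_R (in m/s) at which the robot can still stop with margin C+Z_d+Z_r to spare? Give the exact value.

at the boundary: (1/10)·v² + (2/5)·v + (-21/32) = 0
  disc = (2/5)² − 4·(1/10)·(-21/32) = 169/400 ; √disc = 13/20
  v_R = (−(2/5) + 13/20) / (2·(1/10)) = 5/4 m/s
check:
T_s = v_R/a_R = (5/4)/5 = 0.2500 s
robot in T_r: 1.2500·0.0800 = 0.1000 m
braking distance = 1.2500²/(2·5.0000) = 0.1562 m
human closes 1.6000·0.3300 = 0.5280 m
residual clearance needed = 0.0200+0.0250+0.0200 = 0.0650 m
sum ≈ 0.1000+0.1562+0.5280+0.0650 ≈ 0.8492 m = S ✓

v_R_max = 5/4 m/s = 1.2500 m/s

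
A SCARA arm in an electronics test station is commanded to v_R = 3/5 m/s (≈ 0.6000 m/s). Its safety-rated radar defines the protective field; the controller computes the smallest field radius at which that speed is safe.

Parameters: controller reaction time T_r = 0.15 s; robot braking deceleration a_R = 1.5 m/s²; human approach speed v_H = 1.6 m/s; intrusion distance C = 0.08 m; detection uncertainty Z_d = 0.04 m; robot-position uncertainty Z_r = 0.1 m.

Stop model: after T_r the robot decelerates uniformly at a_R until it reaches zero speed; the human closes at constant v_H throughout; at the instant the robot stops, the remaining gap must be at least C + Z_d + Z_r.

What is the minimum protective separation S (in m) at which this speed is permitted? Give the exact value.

braking lasts T_s = (3/5)/(3/2) = 0.4000 s
robot covers v_R·T_r = 0.6000·0.1500 = 0.0900 m before braking
robot covers 0.6000·0.4000 − ½·1.5000·0.4000² = 0.1200 m while stopping
human over T_r+T_s: 1.6000·(0.1500+0.4000) = 0.8800 m
C+Z_d+Z_r = 0.0800+0.0400+0.1000 = 0.2200 m
S_min ≈ 0.0900+0.1200+0.8800+0.2200  ⇒  S_min = 131/100 m

S_min = 131/100 m = 1.3100 m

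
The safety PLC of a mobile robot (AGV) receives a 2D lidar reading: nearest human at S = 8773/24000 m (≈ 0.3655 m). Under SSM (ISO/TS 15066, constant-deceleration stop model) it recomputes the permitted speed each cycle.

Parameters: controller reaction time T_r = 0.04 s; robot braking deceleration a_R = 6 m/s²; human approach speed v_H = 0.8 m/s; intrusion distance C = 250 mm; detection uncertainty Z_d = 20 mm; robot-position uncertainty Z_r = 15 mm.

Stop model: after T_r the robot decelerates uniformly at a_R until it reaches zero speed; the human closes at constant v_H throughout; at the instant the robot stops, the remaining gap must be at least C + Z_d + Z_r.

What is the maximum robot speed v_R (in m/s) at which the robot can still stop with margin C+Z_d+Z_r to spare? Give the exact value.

v_R_max = 1/4 m/s = 0.2500 m/s

quadratic (1/12)·v² + (13/75)·v + (-233/4800) = 0
  disc = (13/75)² − 4·(1/12)·(-233/4800) = 1849/40000 ; √disc = 43/200
  v_R = (−(13/75) + 43/200) / (2·(1/12)) = 1/4 m/s
check:
stop time T_s = (1/4)/6 = 0.0417 s
reaction-phase robot travel = 0.2500·0.0400 = 0.0100 m
robot covers 0.2500·0.0417 − ½·6.0000·0.0417² = 0.0052 m while stopping
human closes 0.8000·0.0817 = 0.0653 m
residual clearance needed = 0.2500+0.0200+0.0150 = 0.2850 m
sum ≈ 0.0100+0.0052+0.0653+0.2850 ≈ 0.3655 m = S ✓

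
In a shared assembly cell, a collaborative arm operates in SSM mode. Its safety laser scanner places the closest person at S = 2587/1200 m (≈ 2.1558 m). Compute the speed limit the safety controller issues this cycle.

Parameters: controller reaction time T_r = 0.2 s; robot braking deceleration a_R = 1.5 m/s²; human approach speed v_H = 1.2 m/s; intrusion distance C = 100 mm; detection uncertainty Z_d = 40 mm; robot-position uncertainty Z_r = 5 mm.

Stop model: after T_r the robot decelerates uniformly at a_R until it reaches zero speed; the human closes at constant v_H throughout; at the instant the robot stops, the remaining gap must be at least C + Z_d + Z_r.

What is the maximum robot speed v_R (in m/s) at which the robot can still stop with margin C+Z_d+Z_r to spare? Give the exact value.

v_R_max = 5/4 m/s = 1.2500 m/s

collect terms ⇒ (1/3)·v_R² + (1)·v_R + (-85/48) = 0
  disc = (1)² − 4·(1/3)·(-85/48) = 121/36 ; √disc = 11/6
  v_R = (−(1) + 11/6) / (2·(1/3)) = 5/4 m/s
check:
stop time T_s = (5/4)/(3/2) = 0.8333 s
robot covers v_R·T_r = 1.2500·0.2000 = 0.2500 m before braking
robot covers 1.2500·0.8333 − ½·1.5000·0.8333² = 0.5208 m while stopping
person approaches 1.2000·(0.2000+0.8333) = 1.2400 m
residual clearance needed = 0.1000+0.0400+0.0050 = 0.1450 m
sum ≈ 0.2500+0.5208+1.2400+0.1450 ≈ 2.1558 m = S ✓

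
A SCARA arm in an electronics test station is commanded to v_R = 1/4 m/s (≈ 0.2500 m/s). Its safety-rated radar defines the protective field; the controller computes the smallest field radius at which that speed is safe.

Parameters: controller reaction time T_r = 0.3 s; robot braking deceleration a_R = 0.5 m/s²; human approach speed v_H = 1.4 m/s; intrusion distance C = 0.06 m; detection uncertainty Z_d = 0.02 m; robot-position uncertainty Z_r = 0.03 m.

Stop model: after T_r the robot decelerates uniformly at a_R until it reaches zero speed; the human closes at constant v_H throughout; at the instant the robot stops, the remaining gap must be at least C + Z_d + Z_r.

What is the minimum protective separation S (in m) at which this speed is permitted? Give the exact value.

S_min = 547/400 m = 1.3675 m

stop time T_s = (1/4)/(1/2) = 0.5000 s
reaction-phase robot travel = 0.2500·0.3000 = 0.0750 m
robot under decel: 0.2500²/(2·0.5000) = 0.0625 m
person approaches 1.4000·(0.3000+0.5000) = 1.1200 m
residual clearance needed = 0.0600+0.0200+0.0300 = 0.1100 m
S_min ≈ 0.0750+0.0625+1.1200+0.1100  ⇒  S_min = 547/400 m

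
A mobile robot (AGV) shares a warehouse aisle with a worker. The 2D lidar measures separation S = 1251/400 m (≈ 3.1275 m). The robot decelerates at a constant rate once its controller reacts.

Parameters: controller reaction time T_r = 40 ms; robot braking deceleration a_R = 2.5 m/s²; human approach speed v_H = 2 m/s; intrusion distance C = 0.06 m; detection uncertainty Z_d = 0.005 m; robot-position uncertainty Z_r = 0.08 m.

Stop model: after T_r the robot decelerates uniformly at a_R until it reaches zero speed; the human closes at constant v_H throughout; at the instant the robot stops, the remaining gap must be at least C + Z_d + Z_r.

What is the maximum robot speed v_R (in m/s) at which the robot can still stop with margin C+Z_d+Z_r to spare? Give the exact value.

v_R_max = 9/4 m/s = 2.2500 m/s

at the boundary: (1/5)·v² + (21/25)·v + (-1161/400) = 0
  disc = (21/25)² − 4·(1/5)·(-1161/400) = 7569/2500 ; √disc = 87/50
  v_R = (−(21/25) + 87/50) / (2·(1/5)) = 9/4 m/s
check:
braking lasts T_s = (9/4)/(5/2) = 0.9000 s
robot in T_r: 2.2500·0.0400 = 0.0900 m
robot under decel: 2.2500²/(2·2.5000) = 1.0125 m
human closes 2.0000·0.9400 = 1.8800 m
margins: 0.0600+0.0050+0.0800 = 0.1450 m
sum ≈ 0.0900+1.0125+1.8800+0.1450 ≈ 3.1275 m = S ✓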